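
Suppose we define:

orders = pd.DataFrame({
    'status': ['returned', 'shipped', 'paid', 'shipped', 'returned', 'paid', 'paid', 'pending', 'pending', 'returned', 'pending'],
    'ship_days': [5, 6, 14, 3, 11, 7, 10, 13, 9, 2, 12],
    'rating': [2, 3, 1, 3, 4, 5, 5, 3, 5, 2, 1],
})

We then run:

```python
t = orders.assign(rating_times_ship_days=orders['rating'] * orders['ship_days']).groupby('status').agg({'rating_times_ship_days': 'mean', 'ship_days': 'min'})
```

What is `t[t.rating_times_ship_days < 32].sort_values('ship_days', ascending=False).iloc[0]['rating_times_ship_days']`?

13.5

add column rating_times_ship_days = orders['rating'] * orders['ship_days']:
      status  ship_days  rating  rating_times_ship_days
0   returned          5       2                      10
1    shipped          6       3                      18
2       paid         14       1                      14
3    shipped          3       3                       9
4   returned         11       4                      44
5       paid          7       5                      35
6       paid         10       5                      50
7    pending         13       3                      39
8    pending          9       5                      45
9   returned          2       2                       4
10   pending         12       1                      12
group by status: mean(rating_times_ship_days), min(ship_days):
          rating_times_ship_days  ship_days
status                                     
paid                   33.000000          7
pending                32.000000          9
returned               19.333333          2
shipped                13.500000          3
filter rows where rating_times_ship_days < 32:
          rating_times_ship_days  ship_days
status                                     
returned               19.333333          2
shipped                13.500000          3
sort by ship_days descending:
          rating_times_ship_days  ship_days
status                                     
shipped                13.500000          3
returned               19.333333          2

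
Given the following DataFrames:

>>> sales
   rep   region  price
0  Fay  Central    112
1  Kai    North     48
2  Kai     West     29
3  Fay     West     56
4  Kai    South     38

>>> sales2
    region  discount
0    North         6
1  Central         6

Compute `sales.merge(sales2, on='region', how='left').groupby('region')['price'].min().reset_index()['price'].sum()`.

merge on 'region' (how='left') → 5 rows:
   rep   region  price  discount
0  Fay  Central    112       6.0
1  Kai    North     48       6.0
2  Kai     West     29       NaN
3  Fay     West     56       NaN
4  Kai    South     38       NaN
group by region, min of price:
region
Central    112
North       48
South       38
West        29
Name: price, dtype: int64
reset_index():
    region  price
0  Central    112
1    North     48
2    South     38
3     West     29
Reading off the sum of column 'price', we get 227.

227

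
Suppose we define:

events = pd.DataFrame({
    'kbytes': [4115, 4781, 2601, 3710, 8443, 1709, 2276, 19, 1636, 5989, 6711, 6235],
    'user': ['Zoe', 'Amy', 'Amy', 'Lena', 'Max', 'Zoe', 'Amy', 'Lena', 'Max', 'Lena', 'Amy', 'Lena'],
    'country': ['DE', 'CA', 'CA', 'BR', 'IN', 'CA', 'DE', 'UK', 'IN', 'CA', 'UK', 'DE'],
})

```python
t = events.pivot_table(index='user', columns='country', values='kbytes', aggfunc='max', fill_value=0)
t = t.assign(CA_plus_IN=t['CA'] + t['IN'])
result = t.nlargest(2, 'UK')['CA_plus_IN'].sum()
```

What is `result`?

10770

pivot: rows=user, cols=country, max(kbytes):
country    BR    CA    DE    IN    UK
user                                 
Amy         0  4781  2276     0  6711
Lena     3710  5989  6235     0    19
Max         0     0     0  8443     0
Zoe         0  1709  4115     0     0
add column CA_plus_IN = t['CA'] + t['IN']:
country    BR    CA    DE    IN    UK  CA_plus_IN
user                                             
Amy         0  4781  2276     0  6711        4781
Lena     3710  5989  6235     0    19        5989
Max         0     0     0  8443     0        8443
Zoe         0  1709  4115     0     0        1709
take 2 rows with largest UK:
country    BR    CA    DE  IN    UK  CA_plus_IN
user                                           
Amy         0  4781  2276   0  6711        4781
Lena     3710  5989  6235   0    19        5989
The sum of column 'CA_plus_IN' is 10770.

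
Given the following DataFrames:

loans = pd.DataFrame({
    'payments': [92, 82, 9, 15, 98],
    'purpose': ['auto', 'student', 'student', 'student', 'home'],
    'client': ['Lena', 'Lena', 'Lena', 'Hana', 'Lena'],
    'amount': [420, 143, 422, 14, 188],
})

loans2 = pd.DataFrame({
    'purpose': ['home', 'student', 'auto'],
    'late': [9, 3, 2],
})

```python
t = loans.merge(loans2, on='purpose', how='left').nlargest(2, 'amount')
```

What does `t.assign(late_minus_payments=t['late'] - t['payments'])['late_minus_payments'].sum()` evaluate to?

-96

merge on 'purpose' (how='left') → 5 rows:
   payments  purpose client  amount  late
0        92     auto   Lena     420     2
1        82  student   Lena     143     3
2         9  student   Lena     422     3
3        15  student   Hana      14     3
4        98     home   Lena     188     9
take 2 rows with largest amount:
   payments  purpose client  amount  late
2         9  student   Lena     422     3
0        92     auto   Lena     420     2
add column late_minus_payments = t['late'] - t['payments']:
   payments  purpose client  amount  late  late_minus_payments
2         9  student   Lena     422     3                   -6
0        92     auto   Lena     420     2                  -90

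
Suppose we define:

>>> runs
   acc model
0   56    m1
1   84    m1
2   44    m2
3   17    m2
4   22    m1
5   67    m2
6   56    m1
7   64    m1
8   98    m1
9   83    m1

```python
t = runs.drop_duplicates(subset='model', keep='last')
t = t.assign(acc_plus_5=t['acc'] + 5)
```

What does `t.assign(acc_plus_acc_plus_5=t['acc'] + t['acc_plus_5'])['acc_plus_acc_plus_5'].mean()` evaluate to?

155.0

drop duplicate model (keep=last):
   acc model
5   67    m2
9   83    m1
add column acc_plus_5 = t['acc'] + 5:
   acc model  acc_plus_5
5   67    m2          72
9   83    m1          88
add column acc_plus_acc_plus_5 = t['acc'] + t['acc_plus_5']:
   acc model  acc_plus_5  acc_plus_acc_plus_5
5   67    m2          72                  139
9   83    m1          88                  171
The mean of column 'acc_plus_acc_plus_5' is 155.0.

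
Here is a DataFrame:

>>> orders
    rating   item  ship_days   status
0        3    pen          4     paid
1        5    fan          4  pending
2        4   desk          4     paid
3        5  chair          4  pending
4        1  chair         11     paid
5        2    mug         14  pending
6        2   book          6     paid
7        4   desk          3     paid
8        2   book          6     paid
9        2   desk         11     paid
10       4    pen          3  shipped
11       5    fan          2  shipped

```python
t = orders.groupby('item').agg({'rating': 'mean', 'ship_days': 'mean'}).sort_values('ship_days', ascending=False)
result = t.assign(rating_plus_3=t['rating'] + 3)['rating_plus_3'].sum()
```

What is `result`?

36.8333333333

group by item: mean(rating), mean(ship_days):
         rating  ship_days
item                      
book   2.000000        6.0
chair  3.000000        7.5
desk   3.333333        6.0
fan    5.000000        3.0
mug    2.000000       14.0
pen    3.500000        3.5
sort by ship_days descending:
         rating  ship_days
item                      
mug    2.000000       14.0
chair  3.000000        7.5
book   2.000000        6.0
desk   3.333333        6.0
pen    3.500000        3.5
fan    5.000000        3.0
add column rating_plus_3 = t['rating'] + 3:
         rating  ship_days  rating_plus_3
item                                     
mug    2.000000       14.0       5.000000
chair  3.000000        7.5       6.000000
book   2.000000        6.0       5.000000
desk   3.333333        6.0       6.333333
pen    3.500000        3.5       6.500000
fan    5.000000        3.0       8.000000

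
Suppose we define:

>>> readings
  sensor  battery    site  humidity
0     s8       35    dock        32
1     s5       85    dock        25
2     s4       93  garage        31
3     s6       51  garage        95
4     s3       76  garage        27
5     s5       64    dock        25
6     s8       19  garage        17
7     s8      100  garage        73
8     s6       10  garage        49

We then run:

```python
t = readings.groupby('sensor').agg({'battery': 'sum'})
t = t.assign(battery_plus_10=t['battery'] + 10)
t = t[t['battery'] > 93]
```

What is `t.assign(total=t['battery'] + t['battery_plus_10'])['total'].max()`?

318

group by sensor, sum of battery:
        battery
sensor         
s3           76
s4           93
s5          149
s6           61
s8          154
add column battery_plus_10 = t['battery'] + 10:
        battery  battery_plus_10
sensor                          
s3           76               86
s4           93              103
s5          149              159
s6           61               71
s8          154              164
filter rows where battery > 93:
        battery  battery_plus_10
sensor                          
s5          149              159
s8          154              164
add column total = t['battery'] + t['battery_plus_10']:
        battery  battery_plus_10  total
sensor                                 
s5          149              159    308
s8          154              164    318
So max() = 318.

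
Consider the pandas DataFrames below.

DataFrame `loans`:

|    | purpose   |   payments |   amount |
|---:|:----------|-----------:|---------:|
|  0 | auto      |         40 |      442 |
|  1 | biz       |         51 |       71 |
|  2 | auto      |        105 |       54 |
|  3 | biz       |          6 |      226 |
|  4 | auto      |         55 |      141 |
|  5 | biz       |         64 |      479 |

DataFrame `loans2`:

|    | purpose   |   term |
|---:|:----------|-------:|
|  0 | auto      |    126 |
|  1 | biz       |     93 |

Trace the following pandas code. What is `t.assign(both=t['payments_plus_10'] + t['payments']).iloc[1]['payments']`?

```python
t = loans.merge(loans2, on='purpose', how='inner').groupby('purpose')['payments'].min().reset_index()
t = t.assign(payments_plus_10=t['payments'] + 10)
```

6

merge on 'purpose' (how='inner') → 6 rows:
  purpose  payments  amount  term
0    auto        40     442   126
1     biz        51      71    93
2    auto       105      54   126
3     biz         6     226    93
4    auto        55     141   126
5     biz        64     479    93
group by purpose, min of payments:
purpose
auto    40
biz      6
Name: payments, dtype: int64
reset_index():
  purpose  payments
0    auto        40
1     biz         6
add column payments_plus_10 = t['payments'] + 10:
  purpose  payments  payments_plus_10
0    auto        40                50
1     biz         6                16
add column both = t['payments_plus_10'] + t['payments']:
  purpose  payments  payments_plus_10  both
0    auto        40                50    90
1     biz         6                16    22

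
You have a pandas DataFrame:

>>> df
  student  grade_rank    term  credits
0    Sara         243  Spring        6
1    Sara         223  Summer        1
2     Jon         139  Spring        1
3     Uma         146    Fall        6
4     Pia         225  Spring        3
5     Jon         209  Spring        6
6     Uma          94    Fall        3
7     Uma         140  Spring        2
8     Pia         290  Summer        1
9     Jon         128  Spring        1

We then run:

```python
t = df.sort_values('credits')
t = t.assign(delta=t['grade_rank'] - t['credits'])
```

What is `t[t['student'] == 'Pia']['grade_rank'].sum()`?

515

sort by credits:
  student  grade_rank    term  credits
1    Sara         223  Summer        1
2     Jon         139  Spring        1
8     Pia         290  Summer        1
9     Jon         128  Spring        1
7     Uma         140  Spring        2
4     Pia         225  Spring        3
6     Uma          94    Fall        3
0    Sara         243  Spring        6
3     Uma         146    Fall        6
5     Jon         209  Spring        6
add column delta = t['grade_rank'] - t['credits']:
  student  grade_rank    term  credits  delta
1    Sara         223  Summer        1    222
2     Jon         139  Spring        1    138
8     Pia         290  Summer        1    289
9     Jon         128  Spring        1    127
7     Uma         140  Spring        2    138
4     Pia         225  Spring        3    222
6     Uma          94    Fall        3     91
0    Sara         243  Spring        6    237
3     Uma         146    Fall        6    140
5     Jon         209  Spring        6    203
filter rows where student == 'Pia':
  student  grade_rank    term  credits  delta
8     Pia         290  Summer        1    289
4     Pia         225  Spring        3    222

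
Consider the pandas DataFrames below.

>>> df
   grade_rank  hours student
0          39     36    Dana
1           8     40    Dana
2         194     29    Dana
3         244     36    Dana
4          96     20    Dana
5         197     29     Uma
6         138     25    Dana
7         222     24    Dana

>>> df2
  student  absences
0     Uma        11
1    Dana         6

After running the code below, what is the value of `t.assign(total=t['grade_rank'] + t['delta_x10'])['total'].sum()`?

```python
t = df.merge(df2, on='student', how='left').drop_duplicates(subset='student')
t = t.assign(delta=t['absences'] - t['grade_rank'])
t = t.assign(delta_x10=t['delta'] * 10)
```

-1954

merge on 'student' (how='left') → 8 rows:
   grade_rank  hours student  absences
0          39     36    Dana         6
1           8     40    Dana         6
2         194     29    Dana         6
3         244     36    Dana         6
4          96     20    Dana         6
5         197     29     Uma        11
6         138     25    Dana         6
7         222     24    Dana         6
drop duplicate student (keep=first):
   grade_rank  hours student  absences
0          39     36    Dana         6
5         197     29     Uma        11
add column delta = t['absences'] - t['grade_rank']:
   grade_rank  hours student  absences  delta
0          39     36    Dana         6    -33
5         197     29     Uma        11   -186
add column delta_x10 = t['delta'] * 10:
   grade_rank  hours student  absences  delta  delta_x10
0          39     36    Dana         6    -33       -330
5         197     29     Uma        11   -186      -1860
add column total = t['grade_rank'] + t['delta_x10']:
   grade_rank  hours student  absences  delta  delta_x10  total
0          39     36    Dana         6    -33       -330   -291
5         197     29     Uma        11   -186      -1860  -1663
Reading off the sum of column 'total', we get -1954.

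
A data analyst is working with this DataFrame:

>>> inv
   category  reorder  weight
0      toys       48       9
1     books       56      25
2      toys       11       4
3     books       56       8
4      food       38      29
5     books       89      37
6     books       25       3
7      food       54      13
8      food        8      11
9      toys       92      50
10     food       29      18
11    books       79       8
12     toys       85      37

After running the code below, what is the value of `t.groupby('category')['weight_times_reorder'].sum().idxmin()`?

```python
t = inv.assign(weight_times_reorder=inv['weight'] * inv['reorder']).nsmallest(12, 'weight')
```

add column weight_times_reorder = inv['weight'] * inv['reorder']:
   category  reorder  weight  weight_times_reorder
0      toys       48       9                   432
1     books       56      25                  1400
2      toys       11       4                    44
3     books       56       8                   448
4      food       38      29                  1102
5     books       89      37                  3293
6     books       25       3                    75
7      food       54      13                   702
8      food        8      11                    88
9      toys       92      50                  4600
10     food       29      18                   522
11    books       79       8                   632
12     toys       85      37                  3145
take 12 rows with smallest weight:
   category  reorder  weight  weight_times_reorder
6     books       25       3                    75
2      toys       11       4                    44
3     books       56       8                   448
11    books       79       8                   632
0      toys       48       9                   432
8      food        8      11                    88
7      food       54      13                   702
10     food       29      18                   522
1     books       56      25                  1400
4      food       38      29                  1102
5     books       89      37                  3293
12     toys       85      37                  3145
group by category, sum of weight_times_reorder:
category
books    5848
food     2414
toys     3621
Name: weight_times_reorder, dtype: int64
Hence food.

food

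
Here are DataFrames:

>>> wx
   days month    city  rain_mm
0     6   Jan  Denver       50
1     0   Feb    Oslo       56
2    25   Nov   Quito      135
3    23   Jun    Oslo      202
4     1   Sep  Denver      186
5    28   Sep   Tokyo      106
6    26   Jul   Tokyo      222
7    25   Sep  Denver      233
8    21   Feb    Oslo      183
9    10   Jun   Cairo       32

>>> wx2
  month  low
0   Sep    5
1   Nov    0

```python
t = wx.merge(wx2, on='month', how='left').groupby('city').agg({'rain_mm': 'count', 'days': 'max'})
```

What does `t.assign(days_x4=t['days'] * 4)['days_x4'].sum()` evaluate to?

merge on 'month' (how='left') → 10 rows:
   days month    city  rain_mm  low
0     6   Jan  Denver       50  NaN
1     0   Feb    Oslo       56  NaN
2    25   Nov   Quito      135  0.0
3    23   Jun    Oslo      202  NaN
4     1   Sep  Denver      186  5.0
5    28   Sep   Tokyo      106  5.0
6    26   Jul   Tokyo      222  NaN
7    25   Sep  Denver      233  5.0
8    21   Feb    Oslo      183  NaN
9    10   Jun   Cairo       32  NaN
group by city: count(rain_mm), max(days):
        rain_mm  days
city                 
Cairo         1    10
Denver        3    25
Oslo          3    23
Quito         1    25
Tokyo         2    28
add column days_x4 = t['days'] * 4:
        rain_mm  days  days_x4
city                          
Cairo         1    10       40
Denver        3    25      100
Oslo          3    23       92
Quito         1    25      100
Tokyo         2    28      112

444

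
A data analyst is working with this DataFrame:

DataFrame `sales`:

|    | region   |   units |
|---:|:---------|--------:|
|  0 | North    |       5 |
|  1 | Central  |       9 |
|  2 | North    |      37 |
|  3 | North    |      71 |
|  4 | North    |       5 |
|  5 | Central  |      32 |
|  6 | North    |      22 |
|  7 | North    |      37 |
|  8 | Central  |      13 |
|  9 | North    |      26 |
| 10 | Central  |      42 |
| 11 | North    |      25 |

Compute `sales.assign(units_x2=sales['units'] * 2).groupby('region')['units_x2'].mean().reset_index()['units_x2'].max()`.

57.0

add column units_x2 = sales['units'] * 2:
     region  units  units_x2
0     North      5        10
1   Central      9        18
2     North     37        74
3     North     71       142
4     North      5        10
5   Central     32        64
6     North     22        44
7     North     37        74
8   Central     13        26
9     North     26        52
10  Central     42        84
11    North     25        50
group by region, mean of units_x2:
region
Central    48.0
North      57.0
Name: units_x2, dtype: float64
reset_index():
    region  units_x2
0  Central      48.0
1    North      57.0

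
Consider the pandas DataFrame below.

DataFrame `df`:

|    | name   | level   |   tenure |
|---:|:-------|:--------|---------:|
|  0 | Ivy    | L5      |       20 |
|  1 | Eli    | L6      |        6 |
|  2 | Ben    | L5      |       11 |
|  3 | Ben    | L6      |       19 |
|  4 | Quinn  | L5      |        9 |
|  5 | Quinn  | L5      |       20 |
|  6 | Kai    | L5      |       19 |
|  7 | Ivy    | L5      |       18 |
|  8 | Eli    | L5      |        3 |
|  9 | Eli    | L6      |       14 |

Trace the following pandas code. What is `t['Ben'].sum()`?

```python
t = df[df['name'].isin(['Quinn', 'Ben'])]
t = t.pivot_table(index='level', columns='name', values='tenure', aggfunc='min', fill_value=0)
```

filter rows where name in ['Quinn', 'Ben']:
    name level  tenure
2    Ben    L5      11
3    Ben    L6      19
4  Quinn    L5       9
5  Quinn    L5      20
pivot: rows=level, cols=name, min(tenure):
name   Ben  Quinn
level            
L5      11      9
L6      19      0
The sum of column 'Ben' is 30.

30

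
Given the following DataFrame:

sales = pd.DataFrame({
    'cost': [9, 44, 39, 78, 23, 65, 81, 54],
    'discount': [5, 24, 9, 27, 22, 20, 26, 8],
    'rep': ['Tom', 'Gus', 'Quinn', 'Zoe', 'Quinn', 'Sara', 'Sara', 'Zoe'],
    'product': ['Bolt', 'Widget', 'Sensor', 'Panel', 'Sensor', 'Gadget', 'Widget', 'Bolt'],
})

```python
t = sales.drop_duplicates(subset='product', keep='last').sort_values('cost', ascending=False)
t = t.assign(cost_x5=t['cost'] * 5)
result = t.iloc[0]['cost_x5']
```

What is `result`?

405

drop duplicate product (keep=last):
   cost  discount    rep product
3    78        27    Zoe   Panel
4    23        22  Quinn  Sensor
5    65        20   Sara  Gadget
6    81        26   Sara  Widget
7    54         8    Zoe    Bolt
sort by cost descending:
   cost  discount    rep product
6    81        26   Sara  Widget
3    78        27    Zoe   Panel
5    65        20   Sara  Gadget
7    54         8    Zoe    Bolt
4    23        22  Quinn  Sensor
add column cost_x5 = t['cost'] * 5:
   cost  discount    rep product  cost_x5
6    81        26   Sara  Widget      405
3    78        27    Zoe   Panel      390
5    65        20   Sara  Gadget      325
7    54         8    Zoe    Bolt      270
4    23        22  Quinn  Sensor      115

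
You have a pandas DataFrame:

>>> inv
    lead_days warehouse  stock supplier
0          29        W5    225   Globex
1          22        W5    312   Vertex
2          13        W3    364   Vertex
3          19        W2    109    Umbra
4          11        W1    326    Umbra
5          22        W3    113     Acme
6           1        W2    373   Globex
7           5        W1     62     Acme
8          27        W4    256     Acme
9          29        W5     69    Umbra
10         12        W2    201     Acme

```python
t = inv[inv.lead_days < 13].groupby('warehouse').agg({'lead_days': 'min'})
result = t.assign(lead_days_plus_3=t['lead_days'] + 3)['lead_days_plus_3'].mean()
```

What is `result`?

6.0

filter rows where lead_days < 13:
    lead_days warehouse  stock supplier
4          11        W1    326    Umbra
6           1        W2    373   Globex
7           5        W1     62     Acme
10         12        W2    201     Acme
group by warehouse, min of lead_days:
           lead_days
warehouse           
W1                 5
W2                 1
add column lead_days_plus_3 = t['lead_days'] + 3:
           lead_days  lead_days_plus_3
warehouse                             
W1                 5                 8
W2                 1                 4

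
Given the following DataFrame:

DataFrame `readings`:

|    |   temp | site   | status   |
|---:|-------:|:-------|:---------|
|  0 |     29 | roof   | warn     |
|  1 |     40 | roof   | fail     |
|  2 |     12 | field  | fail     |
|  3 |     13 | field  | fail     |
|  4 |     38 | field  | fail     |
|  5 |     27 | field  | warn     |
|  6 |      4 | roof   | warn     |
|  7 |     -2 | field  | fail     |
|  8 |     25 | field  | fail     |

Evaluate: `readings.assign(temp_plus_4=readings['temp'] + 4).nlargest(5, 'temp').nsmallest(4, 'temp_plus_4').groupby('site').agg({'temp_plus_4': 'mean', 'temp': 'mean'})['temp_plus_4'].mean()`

33.5

add column temp_plus_4 = readings['temp'] + 4:
   temp   site status  temp_plus_4
0    29   roof   warn           33
1    40   roof   fail           44
2    12  field   fail           16
3    13  field   fail           17
4    38  field   fail           42
5    27  field   warn           31
6     4   roof   warn            8
7    -2  field   fail            2
8    25  field   fail           29
take 5 rows with largest temp:
   temp   site status  temp_plus_4
1    40   roof   fail           44
4    38  field   fail           42
0    29   roof   warn           33
5    27  field   warn           31
8    25  field   fail           29
take 4 rows with smallest temp_plus_4:
   temp   site status  temp_plus_4
8    25  field   fail           29
5    27  field   warn           31
0    29   roof   warn           33
4    38  field   fail           42
group by site: mean(temp_plus_4), mean(temp):
       temp_plus_4  temp
site                    
field         34.0  30.0
roof          33.0  29.0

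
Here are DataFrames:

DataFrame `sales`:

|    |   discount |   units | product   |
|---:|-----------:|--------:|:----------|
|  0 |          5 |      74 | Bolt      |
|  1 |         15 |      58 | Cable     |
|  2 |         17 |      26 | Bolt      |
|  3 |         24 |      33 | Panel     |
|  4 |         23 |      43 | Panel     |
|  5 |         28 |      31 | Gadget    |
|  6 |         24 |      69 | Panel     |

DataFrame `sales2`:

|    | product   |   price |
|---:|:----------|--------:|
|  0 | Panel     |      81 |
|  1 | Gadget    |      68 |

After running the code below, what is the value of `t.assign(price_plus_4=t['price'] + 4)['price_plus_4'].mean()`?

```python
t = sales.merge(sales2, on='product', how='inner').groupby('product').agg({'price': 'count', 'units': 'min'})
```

6.0

merge on 'product' (how='inner') → 4 rows:
   discount  units product  price
0        24     33   Panel     81
1        23     43   Panel     81
2        28     31  Gadget     68
3        24     69   Panel     81
group by product: count(price), min(units):
         price  units
product              
Gadget       1     31
Panel        3     33
add column price_plus_4 = t['price'] + 4:
         price  units  price_plus_4
product                            
Gadget       1     31             5
Panel        3     33             7
Then the mean of column 'price_plus_4': 6.0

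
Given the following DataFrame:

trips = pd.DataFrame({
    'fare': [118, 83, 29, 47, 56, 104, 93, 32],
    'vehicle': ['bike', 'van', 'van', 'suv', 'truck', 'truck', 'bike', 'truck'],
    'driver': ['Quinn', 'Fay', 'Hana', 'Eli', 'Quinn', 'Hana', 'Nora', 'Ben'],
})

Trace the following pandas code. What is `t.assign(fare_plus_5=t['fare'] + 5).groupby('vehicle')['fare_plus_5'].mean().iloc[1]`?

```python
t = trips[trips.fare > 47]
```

85.0

filter rows where fare > 47:
   fare vehicle driver
0   118    bike  Quinn
1    83     van    Fay
4    56   truck  Quinn
5   104   truck   Hana
6    93    bike   Nora
add column fare_plus_5 = t['fare'] + 5:
   fare vehicle driver  fare_plus_5
0   118    bike  Quinn          123
1    83     van    Fay           88
4    56   truck  Quinn           61
5   104   truck   Hana          109
6    93    bike   Nora           98
group by vehicle, mean of fare_plus_5:
vehicle
bike     110.5
truck     85.0
van       88.0
Name: fare_plus_5, dtype: float64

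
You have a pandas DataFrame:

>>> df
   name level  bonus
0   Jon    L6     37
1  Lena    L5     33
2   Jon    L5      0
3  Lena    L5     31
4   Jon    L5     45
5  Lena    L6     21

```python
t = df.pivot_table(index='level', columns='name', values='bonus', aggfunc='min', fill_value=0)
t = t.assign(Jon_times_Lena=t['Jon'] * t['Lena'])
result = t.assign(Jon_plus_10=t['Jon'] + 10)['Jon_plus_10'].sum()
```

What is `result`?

57

pivot: rows=level, cols=name, min(bonus):
name   Jon  Lena
level           
L5       0    31
L6      37    21
add column Jon_times_Lena = t['Jon'] * t['Lena']:
name   Jon  Lena  Jon_times_Lena
level                           
L5       0    31               0
L6      37    21             777
add column Jon_plus_10 = t['Jon'] + 10:
name   Jon  Lena  Jon_times_Lena  Jon_plus_10
level                                        
L5       0    31               0           10
L6      37    21             777           47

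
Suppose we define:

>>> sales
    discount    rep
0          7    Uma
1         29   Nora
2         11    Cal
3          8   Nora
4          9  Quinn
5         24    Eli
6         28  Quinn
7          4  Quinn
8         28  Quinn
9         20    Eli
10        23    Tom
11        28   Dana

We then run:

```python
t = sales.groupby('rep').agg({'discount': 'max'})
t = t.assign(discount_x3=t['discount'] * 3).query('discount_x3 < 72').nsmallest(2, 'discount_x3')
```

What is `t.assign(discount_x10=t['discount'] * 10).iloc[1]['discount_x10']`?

group by rep, max of discount:
       discount
rep            
Cal          11
Dana         28
Eli          24
Nora         29
Quinn        28
Tom          23
Uma           7
add column discount_x3 = t['discount'] * 3:
       discount  discount_x3
rep                         
Cal          11           33
Dana         28           84
Eli          24           72
Nora         29           87
Quinn        28           84
Tom          23           69
Uma           7           21
filter rows where discount_x3 < 72:
     discount  discount_x3
rep                       
Cal        11           33
Tom        23           69
Uma         7           21
take 2 rows with smallest discount_x3:
     discount  discount_x3
rep                       
Uma         7           21
Cal        11           33
add column discount_x10 = t['discount'] * 10:
     discount  discount_x3  discount_x10
rep                                     
Uma         7           21            70
Cal        11           33           110

110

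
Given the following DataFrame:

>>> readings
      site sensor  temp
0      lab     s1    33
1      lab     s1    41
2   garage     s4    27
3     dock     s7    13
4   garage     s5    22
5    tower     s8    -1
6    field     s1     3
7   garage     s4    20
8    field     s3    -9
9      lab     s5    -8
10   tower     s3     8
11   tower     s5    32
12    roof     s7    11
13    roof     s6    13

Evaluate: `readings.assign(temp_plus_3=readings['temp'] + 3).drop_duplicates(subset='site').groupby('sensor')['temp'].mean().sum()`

add column temp_plus_3 = readings['temp'] + 3:
      site sensor  temp  temp_plus_3
0      lab     s1    33           36
1      lab     s1    41           44
2   garage     s4    27           30
3     dock     s7    13           16
4   garage     s5    22           25
5    tower     s8    -1            2
6    field     s1     3            6
7   garage     s4    20           23
8    field     s3    -9           -6
9      lab     s5    -8           -5
10   tower     s3     8           11
11   tower     s5    32           35
12    roof     s7    11           14
13    roof     s6    13           16
drop duplicate site (keep=first):
      site sensor  temp  temp_plus_3
0      lab     s1    33           36
2   garage     s4    27           30
3     dock     s7    13           16
5    tower     s8    -1            2
6    field     s1     3            6
12    roof     s7    11           14
group by sensor, mean of temp:
sensor
s1    18.0
s4    27.0
s7    12.0
s8    -1.0
Name: temp, dtype: float64

56.0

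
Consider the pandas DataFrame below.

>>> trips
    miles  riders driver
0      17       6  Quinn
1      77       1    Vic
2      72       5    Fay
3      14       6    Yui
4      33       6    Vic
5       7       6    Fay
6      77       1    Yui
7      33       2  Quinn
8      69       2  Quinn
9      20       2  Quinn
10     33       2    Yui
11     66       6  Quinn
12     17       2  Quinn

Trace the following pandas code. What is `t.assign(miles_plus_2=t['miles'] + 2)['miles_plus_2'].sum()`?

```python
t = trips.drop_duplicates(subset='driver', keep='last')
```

drop duplicate driver (keep=last):
    miles  riders driver
4      33       6    Vic
5       7       6    Fay
10     33       2    Yui
12     17       2  Quinn
add column miles_plus_2 = t['miles'] + 2:
    miles  riders driver  miles_plus_2
4      33       6    Vic            35
5       7       6    Fay             9
10     33       2    Yui            35
12     17       2  Quinn            19

98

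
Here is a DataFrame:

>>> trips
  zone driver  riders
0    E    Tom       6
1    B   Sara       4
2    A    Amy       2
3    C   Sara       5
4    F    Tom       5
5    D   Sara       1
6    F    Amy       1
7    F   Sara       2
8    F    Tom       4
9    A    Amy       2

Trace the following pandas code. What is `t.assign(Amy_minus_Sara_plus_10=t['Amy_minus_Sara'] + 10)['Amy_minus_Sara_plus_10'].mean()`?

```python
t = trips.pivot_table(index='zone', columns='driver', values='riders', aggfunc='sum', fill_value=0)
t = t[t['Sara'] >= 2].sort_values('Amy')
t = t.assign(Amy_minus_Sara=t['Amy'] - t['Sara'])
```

6.66666666667

pivot: rows=zone, cols=driver, sum(riders):
driver  Amy  Sara  Tom
zone                  
A         4     0    0
B         0     4    0
C         0     5    0
D         0     1    0
E         0     0    6
F         1     2    9
filter rows where Sara >= 2:
driver  Amy  Sara  Tom
zone                  
B         0     4    0
C         0     5    0
F         1     2    9
sort by Amy:
driver  Amy  Sara  Tom
zone                  
B         0     4    0
C         0     5    0
F         1     2    9
add column Amy_minus_Sara = t['Amy'] - t['Sara']:
driver  Amy  Sara  Tom  Amy_minus_Sara
zone                                  
B         0     4    0              -4
C         0     5    0              -5
F         1     2    9              -1
add column Amy_minus_Sara_plus_10 = t['Amy_minus_Sara'] + 10:
driver  Amy  Sara  Tom  Amy_minus_Sara  Amy_minus_Sara_plus_10
zone                                                          
B         0     4    0              -4                       6
C         0     5    0              -5                       5
F         1     2    9              -1                       9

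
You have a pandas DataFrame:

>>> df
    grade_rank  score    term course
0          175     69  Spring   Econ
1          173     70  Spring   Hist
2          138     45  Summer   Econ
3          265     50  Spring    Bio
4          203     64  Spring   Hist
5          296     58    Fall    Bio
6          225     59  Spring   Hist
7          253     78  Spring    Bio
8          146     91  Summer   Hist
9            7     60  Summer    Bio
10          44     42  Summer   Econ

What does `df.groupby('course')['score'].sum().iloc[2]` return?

group by course, sum of score:
course
Bio     246
Econ    156
Hist    284
Name: score, dtype: int64

284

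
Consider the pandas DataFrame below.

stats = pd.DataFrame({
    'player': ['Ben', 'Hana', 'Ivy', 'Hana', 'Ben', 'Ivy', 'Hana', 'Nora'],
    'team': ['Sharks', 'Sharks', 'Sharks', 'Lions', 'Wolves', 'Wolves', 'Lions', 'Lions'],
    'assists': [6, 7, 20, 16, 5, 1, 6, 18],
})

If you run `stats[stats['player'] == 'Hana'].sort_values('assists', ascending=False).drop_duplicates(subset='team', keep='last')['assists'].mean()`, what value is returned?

6.5

filter rows where player == 'Hana':
  player    team  assists
1   Hana  Sharks        7
3   Hana   Lions       16
6   Hana   Lions        6
sort by assists descending:
  player    team  assists
3   Hana   Lions       16
1   Hana  Sharks        7
6   Hana   Lions        6
drop duplicate team (keep=last):
  player    team  assists
1   Hana  Sharks        7
6   Hana   Lions        6
Hence 6.5.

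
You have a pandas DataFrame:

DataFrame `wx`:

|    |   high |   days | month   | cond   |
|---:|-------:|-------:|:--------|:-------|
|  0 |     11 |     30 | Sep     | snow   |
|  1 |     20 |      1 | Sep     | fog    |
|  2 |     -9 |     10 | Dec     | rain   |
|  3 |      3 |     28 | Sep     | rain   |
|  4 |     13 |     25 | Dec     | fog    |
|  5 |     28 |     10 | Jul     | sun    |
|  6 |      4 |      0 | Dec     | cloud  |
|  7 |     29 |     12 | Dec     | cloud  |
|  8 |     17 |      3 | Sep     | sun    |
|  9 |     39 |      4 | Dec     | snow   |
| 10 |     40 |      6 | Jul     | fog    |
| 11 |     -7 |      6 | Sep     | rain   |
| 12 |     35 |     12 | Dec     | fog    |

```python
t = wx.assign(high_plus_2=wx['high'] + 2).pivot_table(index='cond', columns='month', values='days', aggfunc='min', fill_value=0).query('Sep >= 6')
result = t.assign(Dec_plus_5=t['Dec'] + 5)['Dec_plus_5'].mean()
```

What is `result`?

add column high_plus_2 = wx['high'] + 2:
    high  days month   cond  high_plus_2
0     11    30   Sep   snow           13
1     20     1   Sep    fog           22
2     -9    10   Dec   rain           -7
3      3    28   Sep   rain            5
4     13    25   Dec    fog           15
5     28    10   Jul    sun           30
6      4     0   Dec  cloud            6
7     29    12   Dec  cloud           31
8     17     3   Sep    sun           19
9     39     4   Dec   snow           41
10    40     6   Jul    fog           42
11    -7     6   Sep   rain           -5
12    35    12   Dec    fog           37
pivot: rows=cond, cols=month, min(days):
month  Dec  Jul  Sep
cond                
cloud    0    0    0
fog     12    6    1
rain    10    0    6
snow     4    0   30
sun      0   10    3
filter rows where Sep >= 6:
month  Dec  Jul  Sep
cond                
rain    10    0    6
snow     4    0   30
add column Dec_plus_5 = t['Dec'] + 5:
month  Dec  Jul  Sep  Dec_plus_5
cond                            
rain    10    0    6          15
snow     4    0   30           9

12.0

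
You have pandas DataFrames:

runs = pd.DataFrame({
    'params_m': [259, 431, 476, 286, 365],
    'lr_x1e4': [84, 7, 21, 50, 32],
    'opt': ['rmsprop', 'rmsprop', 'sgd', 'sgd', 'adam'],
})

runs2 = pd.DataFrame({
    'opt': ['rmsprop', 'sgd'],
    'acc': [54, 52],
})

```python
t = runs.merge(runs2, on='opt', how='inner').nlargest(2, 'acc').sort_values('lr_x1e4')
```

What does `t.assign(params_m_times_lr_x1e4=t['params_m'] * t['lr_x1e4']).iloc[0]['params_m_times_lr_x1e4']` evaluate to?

merge on 'opt' (how='inner') → 4 rows:
   params_m  lr_x1e4      opt  acc
0       259       84  rmsprop   54
1       431        7  rmsprop   54
2       476       21      sgd   52
3       286       50      sgd   52
take 2 rows with largest acc:
   params_m  lr_x1e4      opt  acc
0       259       84  rmsprop   54
1       431        7  rmsprop   54
sort by lr_x1e4:
   params_m  lr_x1e4      opt  acc
1       431        7  rmsprop   54
0       259       84  rmsprop   54
add column params_m_times_lr_x1e4 = t['params_m'] * t['lr_x1e4']:
   params_m  lr_x1e4      opt  acc  params_m_times_lr_x1e4
1       431        7  rmsprop   54                    3017
0       259       84  rmsprop   54                   21756
Taking the value at position 0, column 'params_m_times_lr_x1e4' gives 3017.

3017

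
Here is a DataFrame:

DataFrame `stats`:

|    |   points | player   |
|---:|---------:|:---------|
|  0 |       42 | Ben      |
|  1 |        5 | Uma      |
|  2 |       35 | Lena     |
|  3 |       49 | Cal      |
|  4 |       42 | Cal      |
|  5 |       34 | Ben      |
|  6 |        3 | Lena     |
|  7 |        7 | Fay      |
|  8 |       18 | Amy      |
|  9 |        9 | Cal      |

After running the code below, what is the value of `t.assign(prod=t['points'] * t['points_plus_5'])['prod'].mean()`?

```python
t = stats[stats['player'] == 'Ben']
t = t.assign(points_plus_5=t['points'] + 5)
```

filter rows where player == 'Ben':
   points player
0      42    Ben
5      34    Ben
add column points_plus_5 = t['points'] + 5:
   points player  points_plus_5
0      42    Ben             47
5      34    Ben             39
add column prod = t['points'] * t['points_plus_5']:
   points player  points_plus_5  prod
0      42    Ben             47  1974
5      34    Ben             39  1326
Taking the mean of column 'prod' gives 1650.0.

1650.0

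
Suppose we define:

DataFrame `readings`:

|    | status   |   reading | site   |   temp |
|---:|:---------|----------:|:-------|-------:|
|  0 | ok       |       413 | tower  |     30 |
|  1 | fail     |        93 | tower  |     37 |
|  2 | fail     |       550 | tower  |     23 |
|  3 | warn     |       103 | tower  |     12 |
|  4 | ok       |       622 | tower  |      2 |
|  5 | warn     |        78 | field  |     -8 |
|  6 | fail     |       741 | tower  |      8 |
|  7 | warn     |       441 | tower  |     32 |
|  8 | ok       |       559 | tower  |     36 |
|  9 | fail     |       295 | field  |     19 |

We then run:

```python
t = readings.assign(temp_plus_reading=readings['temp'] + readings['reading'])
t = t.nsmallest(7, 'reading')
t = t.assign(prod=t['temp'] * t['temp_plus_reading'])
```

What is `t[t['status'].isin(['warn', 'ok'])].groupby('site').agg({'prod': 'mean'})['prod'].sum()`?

9375.33333333

add column temp_plus_reading = readings['temp'] + readings['reading']:
  status  reading   site  temp  temp_plus_reading
0     ok      413  tower    30                443
1   fail       93  tower    37                130
2   fail      550  tower    23                573
3   warn      103  tower    12                115
4     ok      622  tower     2                624
5   warn       78  field    -8                 70
6   fail      741  tower     8                749
7   warn      441  tower    32                473
8     ok      559  tower    36                595
9   fail      295  field    19                314
take 7 rows with smallest reading:
  status  reading   site  temp  temp_plus_reading
5   warn       78  field    -8                 70
1   fail       93  tower    37                130
3   warn      103  tower    12                115
9   fail      295  field    19                314
0     ok      413  tower    30                443
7   warn      441  tower    32                473
2   fail      550  tower    23                573
add column prod = t['temp'] * t['temp_plus_reading']:
  status  reading   site  temp  temp_plus_reading   prod
5   warn       78  field    -8                 70   -560
1   fail       93  tower    37                130   4810
3   warn      103  tower    12                115   1380
9   fail      295  field    19                314   5966
0     ok      413  tower    30                443  13290
7   warn      441  tower    32                473  15136
2   fail      550  tower    23                573  13179
filter rows where status in ['warn', 'ok']:
  status  reading   site  temp  temp_plus_reading   prod
5   warn       78  field    -8                 70   -560
3   warn      103  tower    12                115   1380
0     ok      413  tower    30                443  13290
7   warn      441  tower    32                473  15136
group by site, mean of prod:
              prod
site              
field  -560.000000
tower  9935.333333
sum of column 'prod' → 9375.33333333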